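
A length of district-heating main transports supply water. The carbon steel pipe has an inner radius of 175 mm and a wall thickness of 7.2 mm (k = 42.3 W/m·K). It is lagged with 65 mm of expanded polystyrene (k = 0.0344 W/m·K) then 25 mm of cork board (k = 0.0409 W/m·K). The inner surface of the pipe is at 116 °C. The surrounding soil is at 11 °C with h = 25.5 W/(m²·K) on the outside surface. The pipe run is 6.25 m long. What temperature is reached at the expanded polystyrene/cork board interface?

Cylindrical conduction, so R = ln(r₂/r₁)/(2πkL) per layer, in series:
R_carbon steel pipe wall = ln(182.2/175)/(2π×42.3×6.25) = 2.427×10^-5 K/W
R_expanded polystyrene = ln(247.2/182.2)/(2π×0.0344×6.25) = 0.2258 K/W
R_cork board = ln(272.2/247.2)/(2π×0.0409×6.25) = 0.05998 K/W
R_outer film = 1/(h_o·2πr_oL) = 1/(25.5×2π×0.2722×6.25) = 0.003669 K/W
R_total = 0.2895 K/W
Q = ΔT/R_total = 105/0.2895
Q = 363 W
T_interface = T_inner − Q·ΣR(inner→interface) = 116 − 363×0.2259

T ≈ 34.1 °C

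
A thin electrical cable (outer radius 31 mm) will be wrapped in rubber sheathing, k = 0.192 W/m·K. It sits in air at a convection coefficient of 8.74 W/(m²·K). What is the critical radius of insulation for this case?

r_cr ≈ 22 mm

For a cylinder r_cr = k/h = 0.192/8.74
r_cr = 22 mm; since the bare radius (31 mm) is above r_cr, any added insulation will reduce heat loss.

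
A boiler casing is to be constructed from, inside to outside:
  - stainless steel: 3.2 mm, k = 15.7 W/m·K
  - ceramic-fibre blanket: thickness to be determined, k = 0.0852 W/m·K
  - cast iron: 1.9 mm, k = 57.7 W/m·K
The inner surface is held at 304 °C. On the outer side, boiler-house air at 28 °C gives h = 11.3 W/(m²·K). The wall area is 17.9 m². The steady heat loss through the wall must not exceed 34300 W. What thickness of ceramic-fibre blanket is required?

L ≈ 4.71 mm

Using the resistance-network approach (series):
R_stainless steel = L/(kA) = 0.0032/(15.7×17.9) = 1.139×10^-5 K/W
R_cast iron = L/(kA) = 0.0019/(57.7×17.9) = 1.84×10^-6 K/W
R_outer film = 1/(h_o·A) = 1/(11.3×17.9) = 0.004944 K/W
Sum of the known resistances R_other = 0.004957 K/W
Required total resistance R_tot = ΔT/Q_allow = 276/34300 = 0.008047 K/W
R_ceramic-fibre blanket = R_tot − R_other = 0.00309 K/W
L = R·k·A = 0.00309×0.0852×17.9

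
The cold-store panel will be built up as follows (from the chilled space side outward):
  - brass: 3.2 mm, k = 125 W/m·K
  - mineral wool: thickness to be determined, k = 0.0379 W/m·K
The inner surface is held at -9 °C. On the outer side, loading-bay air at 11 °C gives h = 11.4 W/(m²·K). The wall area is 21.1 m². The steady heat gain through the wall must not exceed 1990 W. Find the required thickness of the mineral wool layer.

L ≈ 4.71 mm

Treating each layer as a thermal resistance in series:
R_brass = L/(kA) = 0.0032/(125×21.1) = 1.213×10^-6 K/W
R_outer film = 1/(h_o·A) = 1/(11.4×21.1) = 0.004157 K/W
Sum of the known resistances R_other = 0.004159 K/W
Required total resistance R_tot = ΔT/Q_allow = 20/1990 = 0.01005 K/W
R_mineral wool = R_tot − R_other = 0.005892 K/W
L = R·k·A = 0.005892×0.0379×21.1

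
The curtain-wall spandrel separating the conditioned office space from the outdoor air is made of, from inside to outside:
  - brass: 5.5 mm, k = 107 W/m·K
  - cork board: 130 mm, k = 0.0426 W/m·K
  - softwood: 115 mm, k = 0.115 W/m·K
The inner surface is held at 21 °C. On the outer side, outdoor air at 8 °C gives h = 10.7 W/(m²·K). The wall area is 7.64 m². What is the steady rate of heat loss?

Thermal resistances in series:
R_brass = L/(kA) = 0.0055/(107×7.64) = 6.728×10^-6 K/W
R_cork board = L/(kA) = 0.13/(0.0426×7.64) = 0.3994 K/W
R_softwood = L/(kA) = 0.115/(0.115×7.64) = 0.1309 K/W
R_outer film = 1/(h_o·A) = 1/(10.7×7.64) = 0.01223 K/W
R_total = 0.5426 K/W
Q = ΔT / R_total = 13 / 0.5426

Q ≈ 24 W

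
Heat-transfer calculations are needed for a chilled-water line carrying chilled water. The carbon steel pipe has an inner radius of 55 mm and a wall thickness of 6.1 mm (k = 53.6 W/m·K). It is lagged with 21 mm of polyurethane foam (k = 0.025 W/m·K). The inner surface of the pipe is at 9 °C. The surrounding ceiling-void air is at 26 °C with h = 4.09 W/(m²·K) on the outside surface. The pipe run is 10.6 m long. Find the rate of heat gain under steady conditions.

Per-layer cylindrical resistances, series-summed:
R_carbon steel pipe wall = ln(61.1/55)/(2π×53.6×10.6) = 2.946×10^-5 K/W
R_polyurethane foam = ln(82.1/61.1)/(2π×0.025×10.6) = 0.1774 K/W
R_outer film = 1/(h_o·2πr_oL) = 1/(4.09×2π×0.0821×10.6) = 0.04471 K/W
R_total = 0.2222 K/W
Q = ΔT/R_total = 17/0.2222

Q ≈ 76.5 W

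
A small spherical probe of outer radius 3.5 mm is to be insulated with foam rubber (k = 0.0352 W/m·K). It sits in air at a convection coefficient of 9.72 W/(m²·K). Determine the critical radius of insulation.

r_cr ≈ 7.24 mm

For a sphere r_cr = 2k/h = 2×0.0352/9.72
r_cr = 7.24 mm; since the bare radius (3.5 mm) is below r_cr, adding a thin layer of insulation will *increase* heat loss.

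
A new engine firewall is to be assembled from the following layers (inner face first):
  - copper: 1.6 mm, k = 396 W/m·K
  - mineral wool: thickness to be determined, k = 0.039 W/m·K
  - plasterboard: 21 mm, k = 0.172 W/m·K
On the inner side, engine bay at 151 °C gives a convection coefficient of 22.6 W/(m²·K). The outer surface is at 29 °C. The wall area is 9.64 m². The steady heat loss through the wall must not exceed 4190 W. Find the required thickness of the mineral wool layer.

Thermal resistances in series:
R_inner film = 1/(h_i·A) = 1/(22.6×9.64) = 0.00459 K/W
R_copper = L/(kA) = 0.0016/(396×9.64) = 4.191×10^-7 K/W
R_plasterboard = L/(kA) = 0.021/(0.172×9.64) = 0.01267 K/W
Sum of the known resistances R_other = 0.01726 K/W
Required total resistance R_tot = ΔT/Q_allow = 122/4190 = 0.02912 K/W
R_mineral wool = R_tot − R_other = 0.01186 K/W
L = R·k·A = 0.01186×0.039×9.64

L ≈ 4.46 mm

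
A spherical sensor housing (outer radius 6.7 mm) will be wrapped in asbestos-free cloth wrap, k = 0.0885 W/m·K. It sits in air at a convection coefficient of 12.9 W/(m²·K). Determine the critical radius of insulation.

For a sphere r_cr = 2k/h = 2×0.0885/12.9
r_cr = 13.7 mm; since the bare radius (6.7 mm) is below r_cr, adding a thin layer of insulation will *increase* heat loss.

r_cr ≈ 13.7 mm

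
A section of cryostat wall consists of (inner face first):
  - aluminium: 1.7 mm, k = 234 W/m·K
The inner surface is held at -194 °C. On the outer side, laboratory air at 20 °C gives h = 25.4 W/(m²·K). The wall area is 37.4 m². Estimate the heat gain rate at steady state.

Series thermal resistances:
R_aluminium = L/(kA) = 0.0017/(234×37.4) = 1.943×10^-7 K/W
R_outer film = 1/(h_o·A) = 1/(25.4×37.4) = 0.001053 K/W
R_total = 0.001053 K/W
Q = ΔT / R_total = 214 / 0.001053

Q ≈ 203000 W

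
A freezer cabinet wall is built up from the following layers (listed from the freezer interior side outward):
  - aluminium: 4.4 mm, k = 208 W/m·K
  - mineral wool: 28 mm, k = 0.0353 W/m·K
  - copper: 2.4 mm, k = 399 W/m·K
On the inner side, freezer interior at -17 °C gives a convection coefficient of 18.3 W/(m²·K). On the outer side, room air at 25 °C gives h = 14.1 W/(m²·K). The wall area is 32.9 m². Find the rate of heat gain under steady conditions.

Treating each layer as a thermal resistance in series:
R_inner film = 1/(h_i·A) = 1/(18.3×32.9) = 0.001661 K/W
R_aluminium = L/(kA) = 0.0044/(208×32.9) = 6.43×10^-7 K/W
R_mineral wool = L/(kA) = 0.028/(0.0353×32.9) = 0.02411 K/W
R_copper = L/(kA) = 0.0024/(399×32.9) = 1.828×10^-7 K/W
R_outer film = 1/(h_o·A) = 1/(14.1×32.9) = 0.002156 K/W
R_total = 0.02793 K/W
Q = ΔT / R_total = 42 / 0.02793

Q ≈ 1500 W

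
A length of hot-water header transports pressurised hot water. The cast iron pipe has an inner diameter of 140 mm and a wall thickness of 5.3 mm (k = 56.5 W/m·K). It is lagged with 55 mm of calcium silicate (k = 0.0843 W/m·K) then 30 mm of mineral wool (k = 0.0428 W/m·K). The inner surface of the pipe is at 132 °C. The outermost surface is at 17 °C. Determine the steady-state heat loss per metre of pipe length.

q′ ≈ 63.7 W/m

Radial resistances (cylindrical: R_cond = ln(r_o/r_i)/(2πkL), R_conv = 1/(h·2πrL)):
R_cast iron pipe wall = ln(75.3/70)/(2π×56.5×1) = 2.056×10^-4 K/W
R_calcium silicate = ln(130.3/75.3)/(2π×0.0843×1) = 1.035 K/W
R_mineral wool = ln(160.3/130.3)/(2π×0.0428×1) = 0.7705 K/W
R_total = 1.806 K/W
Q = ΔT/R_total = 115/1.806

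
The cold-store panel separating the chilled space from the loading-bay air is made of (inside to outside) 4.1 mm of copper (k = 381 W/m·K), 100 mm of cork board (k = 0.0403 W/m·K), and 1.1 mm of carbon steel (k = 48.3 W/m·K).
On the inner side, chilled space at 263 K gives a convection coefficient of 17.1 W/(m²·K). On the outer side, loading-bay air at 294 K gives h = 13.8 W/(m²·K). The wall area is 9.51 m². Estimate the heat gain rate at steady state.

Q ≈ 113 W

Thermal resistances in series:
R_inner film = 1/(h_i·A) = 1/(17.1×9.51) = 0.006149 K/W
R_copper = L/(kA) = 0.0041/(381×9.51) = 1.132×10^-6 K/W
R_cork board = L/(kA) = 0.1/(0.0403×9.51) = 0.2609 K/W
R_carbon steel = L/(kA) = 0.0011/(48.3×9.51) = 2.395×10^-6 K/W
R_outer film = 1/(h_o·A) = 1/(13.8×9.51) = 0.00762 K/W
R_total = 0.2747 K/W
Q = ΔT / R_total = 31 / 0.2747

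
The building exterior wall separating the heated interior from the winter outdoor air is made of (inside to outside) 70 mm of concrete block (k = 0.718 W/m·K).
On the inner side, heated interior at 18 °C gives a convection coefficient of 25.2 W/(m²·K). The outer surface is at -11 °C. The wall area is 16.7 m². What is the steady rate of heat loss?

Q ≈ 3530 W

Treating each layer as a thermal resistance in series:
R_inner film = 1/(h_i·A) = 1/(25.2×16.7) = 0.002376 K/W
R_concrete block = L/(kA) = 0.07/(0.718×16.7) = 0.005838 K/W
R_total = 0.008214 K/W
Q = ΔT / R_total = 29 / 0.008214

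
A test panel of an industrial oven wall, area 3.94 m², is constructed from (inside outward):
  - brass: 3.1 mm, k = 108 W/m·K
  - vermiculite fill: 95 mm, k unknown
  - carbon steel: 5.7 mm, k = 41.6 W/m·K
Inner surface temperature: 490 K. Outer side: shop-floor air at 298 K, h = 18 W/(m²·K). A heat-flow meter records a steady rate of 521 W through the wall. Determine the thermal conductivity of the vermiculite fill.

Series thermal resistances:
R_brass = L/(kA) = 0.0031/(108×3.94) = 7.285×10^-6 K/W
R_carbon steel = L/(kA) = 0.0057/(41.6×3.94) = 3.478×10^-5 K/W
R_outer film = 1/(h_o·A) = 1/(18×3.94) = 0.0141 K/W
Sum of known resistances R_other = 0.01414 K/W
Total R = ΔT/Q = 192/521 = 0.3685 K/W
R_vermiculite fill = R_total − R_other = 0.3544 K/W
k = L/(R·A) = 0.095/(0.3544×3.94)

k ≈ 0.068 W/(m·K)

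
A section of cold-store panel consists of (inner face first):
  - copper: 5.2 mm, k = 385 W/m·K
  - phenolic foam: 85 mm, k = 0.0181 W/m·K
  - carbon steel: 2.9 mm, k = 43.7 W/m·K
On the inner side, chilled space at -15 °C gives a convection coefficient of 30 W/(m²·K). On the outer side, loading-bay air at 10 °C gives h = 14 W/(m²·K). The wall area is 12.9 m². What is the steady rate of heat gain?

Q ≈ 67.2 W

Model the wall as resistances in series:
R_inner film = 1/(h_i·A) = 1/(30×12.9) = 0.002584 K/W
R_copper = L/(kA) = 0.0052/(385×12.9) = 1.047×10^-6 K/W
R_phenolic foam = L/(kA) = 0.085/(0.0181×12.9) = 0.364 K/W
R_carbon steel = L/(kA) = 0.0029/(43.7×12.9) = 5.144×10^-6 K/W
R_outer film = 1/(h_o·A) = 1/(14×12.9) = 0.005537 K/W
R_total = 0.3722 K/W
Q = ΔT / R_total = 25 / 0.3722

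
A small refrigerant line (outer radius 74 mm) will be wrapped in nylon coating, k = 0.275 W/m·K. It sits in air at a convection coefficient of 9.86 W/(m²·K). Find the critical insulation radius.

r_cr ≈ 27.9 mm

For a cylinder r_cr = k/h = 0.275/9.86
r_cr = 27.9 mm; since the bare radius (74 mm) is above r_cr, any added insulation will reduce heat loss.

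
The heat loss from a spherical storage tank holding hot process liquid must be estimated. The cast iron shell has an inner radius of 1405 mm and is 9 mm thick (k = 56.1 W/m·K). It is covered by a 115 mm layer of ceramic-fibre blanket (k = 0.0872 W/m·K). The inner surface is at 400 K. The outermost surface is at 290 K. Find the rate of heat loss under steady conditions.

Q ≈ 2270 W

Radial (spherical) resistances in series:
R_cast iron shell = (1/1.405 − 1/1.414)/(4π×56.1) = 6.426×10^-6 K/W
R_ceramic-fibre blanket = (1/1.414 − 1/1.529)/(4π×0.0872) = 0.04854 K/W
R_total = 0.04855 K/W
Q = ΔT/R_total = 110/0.04855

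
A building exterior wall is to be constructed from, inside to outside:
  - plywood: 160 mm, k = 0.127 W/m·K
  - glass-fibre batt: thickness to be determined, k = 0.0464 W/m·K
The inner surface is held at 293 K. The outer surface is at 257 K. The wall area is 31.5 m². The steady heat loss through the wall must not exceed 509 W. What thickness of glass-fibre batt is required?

Series thermal resistances:
R_plywood = L/(kA) = 0.16/(0.127×31.5) = 0.04 K/W
Sum of the known resistances R_other = 0.04 K/W
Required total resistance R_tot = ΔT/Q_allow = 36/509 = 0.07073 K/W
R_glass-fibre batt = R_tot − R_other = 0.03073 K/W
L = R·k·A = 0.03073×0.0464×31.5

L ≈ 44.9 mm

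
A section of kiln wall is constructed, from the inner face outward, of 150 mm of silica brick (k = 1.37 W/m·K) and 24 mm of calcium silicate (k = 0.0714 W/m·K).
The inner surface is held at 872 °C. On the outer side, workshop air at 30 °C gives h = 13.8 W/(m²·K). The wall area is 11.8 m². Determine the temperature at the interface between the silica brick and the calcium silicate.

Model the wall as resistances in series:
R_silica brick = L/(kA) = 0.15/(1.37×11.8) = 0.009279 K/W
R_calcium silicate = L/(kA) = 0.024/(0.0714×11.8) = 0.02849 K/W
R_outer film = 1/(h_o·A) = 1/(13.8×11.8) = 0.006141 K/W
R_total = 0.04391 K/W;  Q = ΔT/R_total = 842/0.04391 = 19180 W
T_interface = T_inner − Q·ΣR(inner→interface) = 872 − 19200×0.009279

T ≈ 694 °C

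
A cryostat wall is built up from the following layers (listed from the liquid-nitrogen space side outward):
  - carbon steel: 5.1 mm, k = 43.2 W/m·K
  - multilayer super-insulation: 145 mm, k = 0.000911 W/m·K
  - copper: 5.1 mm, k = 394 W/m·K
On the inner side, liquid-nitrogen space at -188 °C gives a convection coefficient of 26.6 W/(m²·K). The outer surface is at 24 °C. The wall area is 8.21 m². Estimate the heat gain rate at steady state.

Q ≈ 10.9 W

Model the wall as resistances in series:
R_inner film = 1/(h_i·A) = 1/(26.6×8.21) = 0.004579 K/W
R_carbon steel = L/(kA) = 0.0051/(43.2×8.21) = 1.438×10^-5 K/W
R_multilayer super-insulation = L/(kA) = 0.145/(0.000911×8.21) = 19.39 K/W
R_copper = L/(kA) = 0.0051/(394×8.21) = 1.577×10^-6 K/W
R_total = 19.39 K/W
Q = ΔT / R_total = 212 / 19.39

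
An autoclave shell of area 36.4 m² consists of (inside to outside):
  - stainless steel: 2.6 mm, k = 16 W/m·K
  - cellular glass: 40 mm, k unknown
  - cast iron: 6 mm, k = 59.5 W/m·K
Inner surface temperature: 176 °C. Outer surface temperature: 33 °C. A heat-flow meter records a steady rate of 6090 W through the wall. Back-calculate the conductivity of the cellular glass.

Using the resistance-network approach (series):
R_stainless steel = L/(kA) = 0.0026/(16×36.4) = 4.464×10^-6 K/W
R_cast iron = L/(kA) = 0.006/(59.5×36.4) = 2.77×10^-6 K/W
Sum of known resistances R_other = 7.235×10^-6 K/W
Total R = ΔT/Q = 143/6090 = 0.02348 K/W
R_cellular glass = R_total − R_other = 0.02347 K/W
k = L/(R·A) = 0.04/(0.02347×36.4)

k ≈ 0.0468 W/(m·K)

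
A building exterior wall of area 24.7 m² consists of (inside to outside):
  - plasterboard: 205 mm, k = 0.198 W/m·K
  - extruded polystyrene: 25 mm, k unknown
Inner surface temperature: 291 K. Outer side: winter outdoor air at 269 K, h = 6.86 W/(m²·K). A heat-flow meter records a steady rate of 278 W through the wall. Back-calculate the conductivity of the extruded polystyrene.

Treating each layer as a thermal resistance in series:
R_plasterboard = L/(kA) = 0.205/(0.198×24.7) = 0.04192 K/W
R_outer film = 1/(h_o·A) = 1/(6.86×24.7) = 0.005902 K/W
Sum of known resistances R_other = 0.04782 K/W
Total R = ΔT/Q = 22/278 = 0.07914 K/W
R_extruded polystyrene = R_total − R_other = 0.03132 K/W
k = L/(R·A) = 0.025/(0.03132×24.7)

k ≈ 0.0323 W/(m·K)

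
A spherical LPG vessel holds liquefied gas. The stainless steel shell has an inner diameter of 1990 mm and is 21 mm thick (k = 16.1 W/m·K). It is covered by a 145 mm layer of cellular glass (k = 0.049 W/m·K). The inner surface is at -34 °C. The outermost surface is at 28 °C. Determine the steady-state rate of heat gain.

Q ≈ 310 W

Each spherical layer contributes R = (1/r_i − 1/r_o)/(4πk):
R_stainless steel shell = (1/0.995 − 1/1.016)/(4π×16.1) = 1.027×10^-4 K/W
R_cellular glass = (1/1.016 − 1/1.161)/(4π×0.049) = 0.1996 K/W
R_total = 0.1997 K/W
Q = ΔT/R_total = 62/0.1997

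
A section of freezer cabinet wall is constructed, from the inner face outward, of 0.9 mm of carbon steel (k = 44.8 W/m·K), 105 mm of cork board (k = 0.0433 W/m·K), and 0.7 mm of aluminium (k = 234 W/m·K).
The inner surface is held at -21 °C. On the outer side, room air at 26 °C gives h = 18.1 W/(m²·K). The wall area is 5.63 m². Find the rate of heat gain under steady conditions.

Q ≈ 107 W

Treating each layer as a thermal resistance in series:
R_carbon steel = L/(kA) = 0.0009/(44.8×5.63) = 3.568×10^-6 K/W
R_cork board = L/(kA) = 0.105/(0.0433×5.63) = 0.4307 K/W
R_aluminium = L/(kA) = 0.0007/(234×5.63) = 5.313×10^-7 K/W
R_outer film = 1/(h_o·A) = 1/(18.1×5.63) = 0.009813 K/W
R_total = 0.4405 K/W
Q = ΔT / R_total = 47 / 0.4405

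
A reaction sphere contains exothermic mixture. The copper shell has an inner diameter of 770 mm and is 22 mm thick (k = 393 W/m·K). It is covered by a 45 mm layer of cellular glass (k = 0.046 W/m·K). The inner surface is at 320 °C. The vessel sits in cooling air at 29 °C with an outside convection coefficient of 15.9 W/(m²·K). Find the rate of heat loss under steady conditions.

Spherical conduction: R = (1/r_in − 1/r_out)/(4πk) per layer; series-sum.
R_copper shell = (1/0.385 − 1/0.407)/(4π×393) = 2.843×10^-5 K/W
R_cellular glass = (1/0.407 − 1/0.452)/(4π×0.046) = 0.4232 K/W
R_outer film = 1/(h·4πr_o²) = 1/(15.9×4π×0.452²) = 0.0245 K/W
R_total = 0.4477 K/W
Q = ΔT/R_total = 291/0.4477

Q ≈ 650 W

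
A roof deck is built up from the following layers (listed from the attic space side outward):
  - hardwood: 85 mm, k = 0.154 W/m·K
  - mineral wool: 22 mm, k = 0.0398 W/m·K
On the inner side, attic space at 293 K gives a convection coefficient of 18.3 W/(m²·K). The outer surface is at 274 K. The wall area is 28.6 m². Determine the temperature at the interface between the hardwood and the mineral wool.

Using the resistance-network approach (series):
R_inner film = 1/(h_i·A) = 1/(18.3×28.6) = 0.001911 K/W
R_hardwood = L/(kA) = 0.085/(0.154×28.6) = 0.0193 K/W
R_mineral wool = L/(kA) = 0.022/(0.0398×28.6) = 0.01933 K/W
R_total = 0.04054 K/W;  Q = ΔT/R_total = 19/0.04054 = 468.7 W
T_interface = T_inner − Q·ΣR(inner→interface) = 293 − 469×0.02121

T ≈ 283 K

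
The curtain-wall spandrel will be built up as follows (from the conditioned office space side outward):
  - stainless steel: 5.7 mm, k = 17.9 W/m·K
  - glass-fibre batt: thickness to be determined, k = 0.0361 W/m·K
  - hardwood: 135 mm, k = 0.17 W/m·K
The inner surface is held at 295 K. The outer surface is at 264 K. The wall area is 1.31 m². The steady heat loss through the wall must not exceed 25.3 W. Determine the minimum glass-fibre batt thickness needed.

Series thermal resistances:
R_stainless steel = L/(kA) = 0.0057/(17.9×1.31) = 2.431×10^-4 K/W
R_hardwood = L/(kA) = 0.135/(0.17×1.31) = 0.6062 K/W
Sum of the known resistances R_other = 0.6064 K/W
Required total resistance R_tot = ΔT/Q_allow = 31/25.3 = 1.225 K/W
R_glass-fibre batt = R_tot − R_other = 0.6189 K/W
L = R·k·A = 0.6189×0.0361×1.31

L ≈ 29.3 mm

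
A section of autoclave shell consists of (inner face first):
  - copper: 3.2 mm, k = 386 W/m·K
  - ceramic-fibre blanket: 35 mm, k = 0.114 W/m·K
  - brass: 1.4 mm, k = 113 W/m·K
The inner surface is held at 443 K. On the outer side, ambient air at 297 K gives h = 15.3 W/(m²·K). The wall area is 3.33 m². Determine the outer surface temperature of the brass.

Using the resistance-network approach (series):
R_copper = L/(kA) = 0.0032/(386×3.33) = 2.49×10^-6 K/W
R_ceramic-fibre blanket = L/(kA) = 0.035/(0.114×3.33) = 0.0922 K/W
R_brass = L/(kA) = 0.0014/(113×3.33) = 3.721×10^-6 K/W
R_outer film = 1/(h_o·A) = 1/(15.3×3.33) = 0.01963 K/W
R_total = 0.1118 K/W;  Q = ΔT/R_total = 146/0.1118 = 1306 W
T_interface = T_inner − Q·ΣR(inner→interface) = 443 − 1310×0.0922

T ≈ 323 K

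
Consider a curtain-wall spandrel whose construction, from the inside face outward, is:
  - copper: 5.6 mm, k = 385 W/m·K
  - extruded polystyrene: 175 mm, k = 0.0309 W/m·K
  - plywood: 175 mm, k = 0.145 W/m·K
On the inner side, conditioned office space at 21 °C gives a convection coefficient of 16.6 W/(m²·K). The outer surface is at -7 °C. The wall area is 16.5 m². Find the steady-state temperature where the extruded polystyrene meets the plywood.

T ≈ -2.12 °C

Using the resistance-network approach (series):
R_inner film = 1/(h_i·A) = 1/(16.6×16.5) = 0.003651 K/W
R_copper = L/(kA) = 0.0056/(385×16.5) = 8.815×10^-7 K/W
R_extruded polystyrene = L/(kA) = 0.175/(0.0309×16.5) = 0.3432 K/W
R_plywood = L/(kA) = 0.175/(0.145×16.5) = 0.07315 K/W
R_total = 0.42 K/W;  Q = ΔT/R_total = 28/0.42 = 66.66 W
T_interface = T_inner − Q·ΣR(inner→interface) = 21 − 66.7×0.3469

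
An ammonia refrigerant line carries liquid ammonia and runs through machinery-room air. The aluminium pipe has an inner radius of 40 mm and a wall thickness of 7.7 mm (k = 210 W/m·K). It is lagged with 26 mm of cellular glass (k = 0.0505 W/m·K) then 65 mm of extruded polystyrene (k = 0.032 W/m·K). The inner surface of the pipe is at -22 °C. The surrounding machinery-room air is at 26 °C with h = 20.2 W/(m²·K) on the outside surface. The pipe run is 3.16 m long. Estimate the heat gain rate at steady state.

Per-layer cylindrical resistances, series-summed:
R_aluminium pipe wall = ln(47.7/40)/(2π×210×3.16) = 4.222×10^-5 K/W
R_cellular glass = ln(73.7/47.7)/(2π×0.0505×3.16) = 0.4339 K/W
R_extruded polystyrene = ln(138.7/73.7)/(2π×0.032×3.16) = 0.9952 K/W
R_outer film = 1/(h_o·2πr_oL) = 1/(20.2×2π×0.1387×3.16) = 0.01798 K/W
R_total = 1.447 K/W
Q = ΔT/R_total = 48/1.447

Q ≈ 33.2 W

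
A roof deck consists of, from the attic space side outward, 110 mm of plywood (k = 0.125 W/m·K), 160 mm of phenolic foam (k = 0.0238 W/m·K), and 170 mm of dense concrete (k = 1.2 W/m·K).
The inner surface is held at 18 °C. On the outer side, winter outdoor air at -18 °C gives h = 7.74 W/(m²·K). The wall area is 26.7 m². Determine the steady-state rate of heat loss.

Q ≈ 122 W

Model the wall as resistances in series:
R_plywood = L/(kA) = 0.11/(0.125×26.7) = 0.03296 K/W
R_phenolic foam = L/(kA) = 0.16/(0.0238×26.7) = 0.2518 K/W
R_dense concrete = L/(kA) = 0.17/(1.2×26.7) = 0.005306 K/W
R_outer film = 1/(h_o·A) = 1/(7.74×26.7) = 0.004839 K/W
R_total = 0.2949 K/W
Q = ΔT / R_total = 36 / 0.2949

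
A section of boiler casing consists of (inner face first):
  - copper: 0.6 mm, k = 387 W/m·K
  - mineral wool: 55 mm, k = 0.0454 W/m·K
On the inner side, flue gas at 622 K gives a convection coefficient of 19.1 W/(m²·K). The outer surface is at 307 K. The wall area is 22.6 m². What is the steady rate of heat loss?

Q ≈ 5630 W

Model the wall as resistances in series:
R_inner film = 1/(h_i·A) = 1/(19.1×22.6) = 0.002317 K/W
R_copper = L/(kA) = 0.0006/(387×22.6) = 6.86×10^-8 K/W
R_mineral wool = L/(kA) = 0.055/(0.0454×22.6) = 0.0536 K/W
R_total = 0.05592 K/W
Q = ΔT / R_total = 315 / 0.05592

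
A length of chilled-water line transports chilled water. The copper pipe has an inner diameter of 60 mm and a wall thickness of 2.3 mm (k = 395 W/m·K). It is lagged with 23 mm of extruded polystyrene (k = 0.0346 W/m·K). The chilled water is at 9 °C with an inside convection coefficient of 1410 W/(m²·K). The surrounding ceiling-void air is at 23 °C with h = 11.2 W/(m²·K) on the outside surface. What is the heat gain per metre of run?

Treating each annulus and film as a series resistance:
R_inner film = 1/(h_i·2πr₁L) = 1/(1410×2π×0.03×1) = 0.003763 K/W
R_copper pipe wall = ln(32.3/30)/(2π×395×1) = 2.976×10^-5 K/W
R_extruded polystyrene = ln(55.3/32.3)/(2π×0.0346×1) = 2.473 K/W
R_outer film = 1/(h_o·2πr_oL) = 1/(11.2×2π×0.0553×1) = 0.257 K/W
R_total = 2.734 K/W
Q = ΔT/R_total = 14/2.734

q′ ≈ 5.12 W/m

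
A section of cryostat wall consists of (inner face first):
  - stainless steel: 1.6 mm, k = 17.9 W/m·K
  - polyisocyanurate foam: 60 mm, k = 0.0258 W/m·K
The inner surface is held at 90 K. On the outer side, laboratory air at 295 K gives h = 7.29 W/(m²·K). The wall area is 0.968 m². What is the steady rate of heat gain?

Q ≈ 80.6 W

Model the wall as resistances in series:
R_stainless steel = L/(kA) = 0.0016/(17.9×0.968) = 9.234×10^-5 K/W
R_polyisocyanurate foam = L/(kA) = 0.06/(0.0258×0.968) = 2.402 K/W
R_outer film = 1/(h_o·A) = 1/(7.29×0.968) = 0.1417 K/W
R_total = 2.544 K/W
Q = ΔT / R_total = 205 / 2.544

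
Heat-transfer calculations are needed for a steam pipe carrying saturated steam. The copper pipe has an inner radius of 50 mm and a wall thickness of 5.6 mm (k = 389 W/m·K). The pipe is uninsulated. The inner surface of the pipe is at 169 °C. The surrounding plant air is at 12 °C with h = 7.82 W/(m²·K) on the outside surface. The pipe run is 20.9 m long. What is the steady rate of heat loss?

Q ≈ 8960 W

Per-layer cylindrical resistances, series-summed:
R_copper pipe wall = ln(55.6/50)/(2π×389×20.9) = 2.078×10^-6 K/W
R_outer film = 1/(h_o·2πr_oL) = 1/(7.82×2π×0.0556×20.9) = 0.01751 K/W
R_total = 0.01752 K/W
Q = ΔT/R_total = 157/0.01752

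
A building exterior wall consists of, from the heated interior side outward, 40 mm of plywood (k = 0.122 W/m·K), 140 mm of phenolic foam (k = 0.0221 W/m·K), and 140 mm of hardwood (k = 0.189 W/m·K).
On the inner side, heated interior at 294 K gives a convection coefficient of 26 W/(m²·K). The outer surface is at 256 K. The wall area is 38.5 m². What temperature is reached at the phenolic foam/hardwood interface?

T ≈ 260 K

Using the resistance-network approach (series):
R_inner film = 1/(h_i·A) = 1/(26×38.5) = 9.99×10^-4 K/W
R_plywood = L/(kA) = 0.04/(0.122×38.5) = 0.008516 K/W
R_phenolic foam = L/(kA) = 0.14/(0.0221×38.5) = 0.1645 K/W
R_hardwood = L/(kA) = 0.14/(0.189×38.5) = 0.01924 K/W
R_total = 0.1933 K/W;  Q = ΔT/R_total = 38/0.1933 = 196.6 W
T_interface = T_inner − Q·ΣR(inner→interface) = 294 − 197×0.1741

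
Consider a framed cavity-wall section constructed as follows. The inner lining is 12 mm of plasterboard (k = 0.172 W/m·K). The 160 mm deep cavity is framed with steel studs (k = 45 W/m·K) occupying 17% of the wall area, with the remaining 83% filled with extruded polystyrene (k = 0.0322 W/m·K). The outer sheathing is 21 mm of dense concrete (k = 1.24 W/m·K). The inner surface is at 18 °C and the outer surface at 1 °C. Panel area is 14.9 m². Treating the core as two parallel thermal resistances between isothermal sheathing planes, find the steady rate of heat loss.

Q ≈ 2360 W

Sheathing layers in series; stud and cavity paths in parallel between them.
R_inner = 0.012/(0.172×14.9) = 0.004682 K/W
R_stud  = 0.16/(45×0.17×14.9) = 0.001404 K/W
R_cav   = 0.16/(0.0322×0.83×14.9) = 0.4018 K/W
1/R_core = 1/R_stud + 1/R_cav → R_core = 0.001399 K/W
R_outer = 0.021/(1.24×14.9) = 0.001137 K/W
R_total = 0.007218 K/W
Q = ΔT/R_total = 17/0.007218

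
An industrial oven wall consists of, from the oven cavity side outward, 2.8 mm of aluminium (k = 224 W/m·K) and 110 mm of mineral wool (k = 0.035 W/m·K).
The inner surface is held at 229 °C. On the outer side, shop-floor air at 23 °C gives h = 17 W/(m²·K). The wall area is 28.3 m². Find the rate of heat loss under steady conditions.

Thermal resistances in series:
R_aluminium = L/(kA) = 0.0028/(224×28.3) = 4.417×10^-7 K/W
R_mineral wool = L/(kA) = 0.11/(0.035×28.3) = 0.1111 K/W
R_outer film = 1/(h_o·A) = 1/(17×28.3) = 0.002079 K/W
R_total = 0.1131 K/W
Q = ΔT / R_total = 206 / 0.1131

Q ≈ 1820 W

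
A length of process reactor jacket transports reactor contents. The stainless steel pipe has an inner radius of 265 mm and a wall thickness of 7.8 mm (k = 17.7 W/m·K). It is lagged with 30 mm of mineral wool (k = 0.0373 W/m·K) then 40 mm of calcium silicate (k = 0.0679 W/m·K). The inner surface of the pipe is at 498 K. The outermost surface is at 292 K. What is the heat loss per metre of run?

q′ ≈ 280 W/m

Cylindrical conduction, so R = ln(r₂/r₁)/(2πkL) per layer, in series:
R_stainless steel pipe wall = ln(272.8/265)/(2π×17.7×1) = 2.608×10^-4 K/W
R_mineral wool = ln(302.8/272.8)/(2π×0.0373×1) = 0.4452 K/W
R_calcium silicate = ln(342.8/302.8)/(2π×0.0679×1) = 0.2908 K/W
R_total = 0.7363 K/W
Q = ΔT/R_total = 206/0.7363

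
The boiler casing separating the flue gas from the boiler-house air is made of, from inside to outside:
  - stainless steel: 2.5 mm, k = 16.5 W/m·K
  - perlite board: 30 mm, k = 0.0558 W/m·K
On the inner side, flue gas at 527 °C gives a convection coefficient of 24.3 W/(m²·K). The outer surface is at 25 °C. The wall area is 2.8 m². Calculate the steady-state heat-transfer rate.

Q ≈ 2430 W

Thermal resistances in series:
R_inner film = 1/(h_i·A) = 1/(24.3×2.8) = 0.0147 K/W
R_stainless steel = L/(kA) = 0.0025/(16.5×2.8) = 5.411×10^-5 K/W
R_perlite board = L/(kA) = 0.03/(0.0558×2.8) = 0.192 K/W
R_total = 0.2068 K/W
Q = ΔT / R_total = 502 / 0.2068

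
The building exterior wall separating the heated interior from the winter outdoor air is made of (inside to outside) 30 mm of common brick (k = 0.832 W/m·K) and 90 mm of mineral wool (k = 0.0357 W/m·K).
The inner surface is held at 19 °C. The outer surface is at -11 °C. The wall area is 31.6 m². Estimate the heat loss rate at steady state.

Series thermal resistances:
R_common brick = L/(kA) = 0.03/(0.832×31.6) = 0.001141 K/W
R_mineral wool = L/(kA) = 0.09/(0.0357×31.6) = 0.07978 K/W
R_total = 0.08092 K/W
Q = ΔT / R_total = 30 / 0.08092

Q ≈ 371 W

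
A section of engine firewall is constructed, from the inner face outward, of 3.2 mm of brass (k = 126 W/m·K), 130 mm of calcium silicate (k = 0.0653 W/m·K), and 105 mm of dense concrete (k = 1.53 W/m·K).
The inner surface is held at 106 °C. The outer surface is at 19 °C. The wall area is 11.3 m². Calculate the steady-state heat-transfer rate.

Using the resistance-network approach (series):
R_brass = L/(kA) = 0.0032/(126×11.3) = 2.248×10^-6 K/W
R_calcium silicate = L/(kA) = 0.13/(0.0653×11.3) = 0.1762 K/W
R_dense concrete = L/(kA) = 0.105/(1.53×11.3) = 0.006073 K/W
R_total = 0.1823 K/W
Q = ΔT / R_total = 87 / 0.1823

Q ≈ 477 W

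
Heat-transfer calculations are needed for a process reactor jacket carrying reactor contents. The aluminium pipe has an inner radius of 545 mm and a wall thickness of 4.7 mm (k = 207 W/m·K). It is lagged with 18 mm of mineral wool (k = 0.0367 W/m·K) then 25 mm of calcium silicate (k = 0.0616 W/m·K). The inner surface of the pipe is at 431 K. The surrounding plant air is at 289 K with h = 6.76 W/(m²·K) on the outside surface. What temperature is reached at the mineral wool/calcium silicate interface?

Cylindrical conduction, so R = ln(r₂/r₁)/(2πkL) per layer, in series:
R_aluminium pipe wall = ln(549.7/545)/(2π×207×1) = 6.602×10^-6 K/W
R_mineral wool = ln(567.7/549.7)/(2π×0.0367×1) = 0.1397 K/W
R_calcium silicate = ln(592.7/567.7)/(2π×0.0616×1) = 0.1113 K/W
R_outer film = 1/(h_o·2πr_oL) = 1/(6.76×2π×0.5927×1) = 0.03972 K/W
R_total = 0.2908 K/W
Q = ΔT/R_total = 142/0.2908
Q = 488 W/m
T_interface = T_inner − Q·ΣR(inner→interface) = 431 − 488×0.1397

T ≈ 363 K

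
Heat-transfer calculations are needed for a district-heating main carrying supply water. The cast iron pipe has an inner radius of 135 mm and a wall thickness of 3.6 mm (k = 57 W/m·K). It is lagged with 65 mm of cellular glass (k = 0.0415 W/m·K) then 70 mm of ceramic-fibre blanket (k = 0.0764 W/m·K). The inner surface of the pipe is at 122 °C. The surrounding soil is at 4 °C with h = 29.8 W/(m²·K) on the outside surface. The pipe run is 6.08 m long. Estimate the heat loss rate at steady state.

Q ≈ 340 W

Per-layer cylindrical resistances, series-summed:
R_cast iron pipe wall = ln(138.6/135)/(2π×57×6.08) = 1.209×10^-5 K/W
R_cellular glass = ln(203.6/138.6)/(2π×0.0415×6.08) = 0.2426 K/W
R_ceramic-fibre blanket = ln(273.6/203.6)/(2π×0.0764×6.08) = 0.1013 K/W
R_outer film = 1/(h_o·2πr_oL) = 1/(29.8×2π×0.2736×6.08) = 0.003211 K/W
R_total = 0.347 K/W
Q = ΔT/R_total = 118/0.347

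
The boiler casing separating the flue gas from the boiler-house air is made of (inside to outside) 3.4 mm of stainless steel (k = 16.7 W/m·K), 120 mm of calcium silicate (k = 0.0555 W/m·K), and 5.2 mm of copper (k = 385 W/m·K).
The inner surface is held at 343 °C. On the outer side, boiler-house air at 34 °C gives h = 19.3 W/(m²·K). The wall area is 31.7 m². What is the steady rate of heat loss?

Q ≈ 4420 W

Thermal resistances in series:
R_stainless steel = L/(kA) = 0.0034/(16.7×31.7) = 6.422×10^-6 K/W
R_calcium silicate = L/(kA) = 0.12/(0.0555×31.7) = 0.06821 K/W
R_copper = L/(kA) = 0.0052/(385×31.7) = 4.261×10^-7 K/W
R_outer film = 1/(h_o·A) = 1/(19.3×31.7) = 0.001634 K/W
R_total = 0.06985 K/W
Q = ΔT / R_total = 309 / 0.06985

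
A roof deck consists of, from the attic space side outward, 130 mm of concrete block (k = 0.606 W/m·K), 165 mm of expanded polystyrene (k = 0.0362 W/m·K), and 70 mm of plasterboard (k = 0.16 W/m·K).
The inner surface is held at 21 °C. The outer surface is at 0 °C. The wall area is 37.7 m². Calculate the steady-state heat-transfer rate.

Using the resistance-network approach (series):
R_concrete block = L/(kA) = 0.13/(0.606×37.7) = 0.00569 K/W
R_expanded polystyrene = L/(kA) = 0.165/(0.0362×37.7) = 0.1209 K/W
R_plasterboard = L/(kA) = 0.07/(0.16×37.7) = 0.0116 K/W
R_total = 0.1382 K/W
Q = ΔT / R_total = 21 / 0.1382

Q ≈ 152 W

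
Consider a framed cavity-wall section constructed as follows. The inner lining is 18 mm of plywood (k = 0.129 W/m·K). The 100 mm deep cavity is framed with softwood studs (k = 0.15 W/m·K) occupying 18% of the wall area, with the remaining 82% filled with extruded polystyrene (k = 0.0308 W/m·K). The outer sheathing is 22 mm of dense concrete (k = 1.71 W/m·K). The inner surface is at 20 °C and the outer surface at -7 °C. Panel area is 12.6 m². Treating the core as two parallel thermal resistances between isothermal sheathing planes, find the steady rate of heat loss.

Sheathing layers in series; stud and cavity paths in parallel between them.
R_inner = 0.018/(0.129×12.6) = 0.01107 K/W
R_stud  = 0.1/(0.15×0.18×12.6) = 0.2939 K/W
R_cav   = 0.1/(0.0308×0.82×12.6) = 0.3142 K/W
1/R_core = 1/R_stud + 1/R_cav → R_core = 0.1519 K/W
R_outer = 0.022/(1.71×12.6) = 0.001021 K/W
R_total = 0.164 K/W
Q = ΔT/R_total = 27/0.164

Q ≈ 165 W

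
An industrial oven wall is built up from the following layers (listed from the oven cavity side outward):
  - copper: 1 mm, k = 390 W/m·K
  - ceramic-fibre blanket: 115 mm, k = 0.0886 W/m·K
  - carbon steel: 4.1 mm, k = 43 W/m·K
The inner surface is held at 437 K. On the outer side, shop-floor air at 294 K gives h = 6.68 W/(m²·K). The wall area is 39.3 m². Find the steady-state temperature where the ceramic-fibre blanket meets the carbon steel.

T ≈ 309 K

Model the wall as resistances in series:
R_copper = L/(kA) = 0.001/(390×39.3) = 6.524×10^-8 K/W
R_ceramic-fibre blanket = L/(kA) = 0.115/(0.0886×39.3) = 0.03303 K/W
R_carbon steel = L/(kA) = 0.0041/(43×39.3) = 2.426×10^-6 K/W
R_outer film = 1/(h_o·A) = 1/(6.68×39.3) = 0.003809 K/W
R_total = 0.03684 K/W;  Q = ΔT/R_total = 143/0.03684 = 3882 W
T_interface = T_inner − Q·ΣR(inner→interface) = 437 − 3880×0.03303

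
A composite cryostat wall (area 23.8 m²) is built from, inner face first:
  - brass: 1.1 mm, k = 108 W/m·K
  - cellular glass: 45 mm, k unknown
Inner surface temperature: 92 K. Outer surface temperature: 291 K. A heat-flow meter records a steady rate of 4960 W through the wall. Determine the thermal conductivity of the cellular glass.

k ≈ 0.0471 W/(m·K)

Model the wall as resistances in series:
R_brass = L/(kA) = 0.0011/(108×23.8) = 4.279×10^-7 K/W
Sum of known resistances R_other = 4.279×10^-7 K/W
Total R = ΔT/Q = 199/4960 = 0.04012 K/W
R_cellular glass = R_total − R_other = 0.04012 K/W
k = L/(R·A) = 0.045/(0.04012×23.8)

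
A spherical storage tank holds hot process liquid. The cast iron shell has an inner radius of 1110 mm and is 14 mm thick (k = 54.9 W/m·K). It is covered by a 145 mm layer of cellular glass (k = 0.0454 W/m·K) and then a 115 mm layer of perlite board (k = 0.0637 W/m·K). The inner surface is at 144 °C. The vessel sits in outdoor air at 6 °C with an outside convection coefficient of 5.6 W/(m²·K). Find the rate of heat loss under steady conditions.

Q ≈ 516 W

Each spherical layer contributes R = (1/r_i − 1/r_o)/(4πk):
R_cast iron shell = (1/1.11 − 1/1.124)/(4π×54.9) = 1.627×10^-5 K/W
R_cellular glass = (1/1.124 − 1/1.269)/(4π×0.0454) = 0.1782 K/W
R_perlite board = (1/1.269 − 1/1.384)/(4π×0.0637) = 0.0818 K/W
R_outer film = 1/(h·4πr_o²) = 1/(5.6×4π×1.384²) = 0.007419 K/W
R_total = 0.2674 K/W
Q = ΔT/R_total = 138/0.2674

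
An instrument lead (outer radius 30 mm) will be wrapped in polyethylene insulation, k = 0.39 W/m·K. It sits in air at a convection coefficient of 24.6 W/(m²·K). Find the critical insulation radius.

r_cr ≈ 15.9 mm

For a cylinder r_cr = k/h = 0.39/24.6
r_cr = 15.9 mm; since the bare radius (30 mm) is above r_cr, any added insulation will reduce heat loss.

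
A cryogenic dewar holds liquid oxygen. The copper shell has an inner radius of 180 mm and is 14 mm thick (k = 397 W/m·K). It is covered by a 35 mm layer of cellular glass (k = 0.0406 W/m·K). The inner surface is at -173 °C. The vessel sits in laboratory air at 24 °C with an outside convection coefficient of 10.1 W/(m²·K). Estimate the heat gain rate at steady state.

Spherical conduction: R = (1/r_in − 1/r_out)/(4πk) per layer; series-sum.
R_copper shell = (1/0.18 − 1/0.194)/(4π×397) = 8.036×10^-5 K/W
R_cellular glass = (1/0.194 − 1/0.229)/(4π×0.0406) = 1.544 K/W
R_outer film = 1/(h·4πr_o²) = 1/(10.1×4π×0.229²) = 0.1502 K/W
R_total = 1.694 K/W
Q = ΔT/R_total = 197/1.694

Q ≈ 116 W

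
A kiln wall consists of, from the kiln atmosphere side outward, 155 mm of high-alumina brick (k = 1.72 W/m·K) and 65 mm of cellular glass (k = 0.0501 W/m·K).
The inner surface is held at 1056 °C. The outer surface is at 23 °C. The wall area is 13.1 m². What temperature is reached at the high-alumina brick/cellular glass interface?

T ≈ 989 °C

Thermal resistances in series:
R_high-alumina brick = L/(kA) = 0.155/(1.72×13.1) = 0.006879 K/W
R_cellular glass = L/(kA) = 0.065/(0.0501×13.1) = 0.09904 K/W
R_total = 0.1059 K/W;  Q = ΔT/R_total = 1033/0.1059 = 9753 W
T_interface = T_inner − Q·ΣR(inner→interface) = 1056 − 9750×0.006879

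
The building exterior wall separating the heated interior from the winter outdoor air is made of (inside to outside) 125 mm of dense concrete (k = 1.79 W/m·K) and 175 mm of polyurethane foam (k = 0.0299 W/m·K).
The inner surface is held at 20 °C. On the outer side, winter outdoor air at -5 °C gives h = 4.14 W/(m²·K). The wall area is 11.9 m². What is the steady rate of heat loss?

Q ≈ 48.3 W

Model the wall as resistances in series:
R_dense concrete = L/(kA) = 0.125/(1.79×11.9) = 0.005868 K/W
R_polyurethane foam = L/(kA) = 0.175/(0.0299×11.9) = 0.4918 K/W
R_outer film = 1/(h_o·A) = 1/(4.14×11.9) = 0.0203 K/W
R_total = 0.518 K/W
Q = ΔT / R_total = 25 / 0.518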